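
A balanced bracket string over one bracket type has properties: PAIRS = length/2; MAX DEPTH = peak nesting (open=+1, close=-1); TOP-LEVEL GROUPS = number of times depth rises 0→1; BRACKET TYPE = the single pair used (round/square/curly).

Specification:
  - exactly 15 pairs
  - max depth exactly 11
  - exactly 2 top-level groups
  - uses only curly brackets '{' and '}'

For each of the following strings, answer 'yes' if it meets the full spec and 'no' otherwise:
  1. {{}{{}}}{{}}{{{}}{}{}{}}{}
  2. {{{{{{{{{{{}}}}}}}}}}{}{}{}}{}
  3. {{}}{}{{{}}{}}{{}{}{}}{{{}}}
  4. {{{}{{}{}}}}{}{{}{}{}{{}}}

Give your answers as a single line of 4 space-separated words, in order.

Answer: no yes no no

Derivation:
String 1 '{{}{{}}}{{}}{{{}}{}{}{}}{}': depth seq [1 2 1 2 3 2 1 0 1 2 1 0 1 2 3 2 1 2 1 2 1 2 1 0 1 0]
  -> pairs=13 depth=3 groups=4 -> no
String 2 '{{{{{{{{{{{}}}}}}}}}}{}{}{}}{}': depth seq [1 2 3 4 5 6 7 8 9 10 11 10 9 8 7 6 5 4 3 2 1 2 1 2 1 2 1 0 1 0]
  -> pairs=15 depth=11 groups=2 -> yes
String 3 '{{}}{}{{{}}{}}{{}{}{}}{{{}}}': depth seq [1 2 1 0 1 0 1 2 3 2 1 2 1 0 1 2 1 2 1 2 1 0 1 2 3 2 1 0]
  -> pairs=14 depth=3 groups=5 -> no
String 4 '{{{}{{}{}}}}{}{{}{}{}{{}}}': depth seq [1 2 3 2 3 4 3 4 3 2 1 0 1 0 1 2 1 2 1 2 1 2 3 2 1 0]
  -> pairs=13 depth=4 groups=3 -> no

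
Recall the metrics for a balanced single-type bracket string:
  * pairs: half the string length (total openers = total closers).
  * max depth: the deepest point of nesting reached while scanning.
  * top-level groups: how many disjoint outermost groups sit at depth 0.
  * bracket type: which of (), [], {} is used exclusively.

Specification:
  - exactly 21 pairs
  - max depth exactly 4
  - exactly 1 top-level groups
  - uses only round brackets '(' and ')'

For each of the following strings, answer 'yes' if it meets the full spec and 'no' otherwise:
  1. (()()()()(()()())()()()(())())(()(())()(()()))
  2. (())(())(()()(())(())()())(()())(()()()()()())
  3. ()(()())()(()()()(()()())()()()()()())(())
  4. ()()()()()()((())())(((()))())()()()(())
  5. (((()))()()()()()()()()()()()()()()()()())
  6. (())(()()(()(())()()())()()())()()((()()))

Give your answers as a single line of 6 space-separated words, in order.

String 1 '(()()()()(()()())()()()(())())(()(())()(()()))': depth seq [1 2 1 2 1 2 1 2 1 2 3 2 3 2 3 2 1 2 1 2 1 2 1 2 3 2 1 2 1 0 1 2 1 2 3 2 1 2 1 2 3 2 3 2 1 0]
  -> pairs=23 depth=3 groups=2 -> no
String 2 '(())(())(()()(())(())()())(()())(()()()()()())': depth seq [1 2 1 0 1 2 1 0 1 2 1 2 1 2 3 2 1 2 3 2 1 2 1 2 1 0 1 2 1 2 1 0 1 2 1 2 1 2 1 2 1 2 1 2 1 0]
  -> pairs=23 depth=3 groups=5 -> no
String 3 '()(()())()(()()()(()()())()()()()()())(())': depth seq [1 0 1 2 1 2 1 0 1 0 1 2 1 2 1 2 1 2 3 2 3 2 3 2 1 2 1 2 1 2 1 2 1 2 1 2 1 0 1 2 1 0]
  -> pairs=21 depth=3 groups=5 -> no
String 4 '()()()()()()((())())(((()))())()()()(())': depth seq [1 0 1 0 1 0 1 0 1 0 1 0 1 2 3 2 1 2 1 0 1 2 3 4 3 2 1 2 1 0 1 0 1 0 1 0 1 2 1 0]
  -> pairs=20 depth=4 groups=12 -> no
String 5 '(((()))()()()()()()()()()()()()()()()()())': depth seq [1 2 3 4 3 2 1 2 1 2 1 2 1 2 1 2 1 2 1 2 1 2 1 2 1 2 1 2 1 2 1 2 1 2 1 2 1 2 1 2 1 0]
  -> pairs=21 depth=4 groups=1 -> yes
String 6 '(())(()()(()(())()()())()()())()()((()()))': depth seq [1 2 1 0 1 2 1 2 1 2 3 2 3 4 3 2 3 2 3 2 3 2 1 2 1 2 1 2 1 0 1 0 1 0 1 2 3 2 3 2 1 0]
  -> pairs=21 depth=4 groups=5 -> no

Answer: no no no no yes no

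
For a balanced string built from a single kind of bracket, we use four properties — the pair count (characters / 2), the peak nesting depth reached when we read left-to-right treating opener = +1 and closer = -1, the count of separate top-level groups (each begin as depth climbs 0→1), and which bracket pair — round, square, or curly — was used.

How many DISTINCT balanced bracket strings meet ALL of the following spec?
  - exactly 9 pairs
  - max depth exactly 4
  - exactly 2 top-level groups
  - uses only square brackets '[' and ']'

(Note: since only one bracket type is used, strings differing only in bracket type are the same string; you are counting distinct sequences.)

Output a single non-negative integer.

Answer: 590

Derivation:
Spec: pairs=9 depth=4 groups=2
Count(depth <= 4) = 910
Count(depth <= 3) = 320
Count(depth == 4) = 910 - 320 = 590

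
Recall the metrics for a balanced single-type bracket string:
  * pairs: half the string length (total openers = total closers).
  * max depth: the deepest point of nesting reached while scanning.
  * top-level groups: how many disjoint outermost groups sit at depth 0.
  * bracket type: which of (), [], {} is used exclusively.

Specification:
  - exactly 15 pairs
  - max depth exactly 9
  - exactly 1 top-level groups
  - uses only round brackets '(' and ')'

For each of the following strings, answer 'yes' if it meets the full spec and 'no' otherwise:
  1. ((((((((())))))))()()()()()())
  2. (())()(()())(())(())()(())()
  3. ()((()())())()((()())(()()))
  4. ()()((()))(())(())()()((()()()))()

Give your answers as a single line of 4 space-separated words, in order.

Answer: yes no no no

Derivation:
String 1 '((((((((())))))))()()()()()())': depth seq [1 2 3 4 5 6 7 8 9 8 7 6 5 4 3 2 1 2 1 2 1 2 1 2 1 2 1 2 1 0]
  -> pairs=15 depth=9 groups=1 -> yes
String 2 '(())()(()())(())(())()(())()': depth seq [1 2 1 0 1 0 1 2 1 2 1 0 1 2 1 0 1 2 1 0 1 0 1 2 1 0 1 0]
  -> pairs=14 depth=2 groups=8 -> no
String 3 '()((()())())()((()())(()()))': depth seq [1 0 1 2 3 2 3 2 1 2 1 0 1 0 1 2 3 2 3 2 1 2 3 2 3 2 1 0]
  -> pairs=14 depth=3 groups=4 -> no
String 4 '()()((()))(())(())()()((()()()))()': depth seq [1 0 1 0 1 2 3 2 1 0 1 2 1 0 1 2 1 0 1 0 1 0 1 2 3 2 3 2 3 2 1 0 1 0]
  -> pairs=17 depth=3 groups=9 -> no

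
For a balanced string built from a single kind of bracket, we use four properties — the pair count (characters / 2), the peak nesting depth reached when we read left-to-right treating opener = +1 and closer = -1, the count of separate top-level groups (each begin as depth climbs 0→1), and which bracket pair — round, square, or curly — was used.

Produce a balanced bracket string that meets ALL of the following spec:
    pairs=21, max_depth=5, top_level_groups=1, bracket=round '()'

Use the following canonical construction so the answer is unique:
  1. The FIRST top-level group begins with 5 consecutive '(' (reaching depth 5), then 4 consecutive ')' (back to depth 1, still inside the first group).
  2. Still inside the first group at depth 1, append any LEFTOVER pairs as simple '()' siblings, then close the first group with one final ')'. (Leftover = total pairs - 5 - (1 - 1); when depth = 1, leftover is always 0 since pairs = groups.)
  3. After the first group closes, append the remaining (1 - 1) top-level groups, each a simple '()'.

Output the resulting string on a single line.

Spec: pairs=21 depth=5 groups=1
Leftover pairs = 21 - 5 - (1-1) = 16
First group: deep chain of depth 5 + 16 sibling pairs
Remaining 0 groups: simple '()' each

Answer: ((((())))()()()()()()()()()()()()()()()())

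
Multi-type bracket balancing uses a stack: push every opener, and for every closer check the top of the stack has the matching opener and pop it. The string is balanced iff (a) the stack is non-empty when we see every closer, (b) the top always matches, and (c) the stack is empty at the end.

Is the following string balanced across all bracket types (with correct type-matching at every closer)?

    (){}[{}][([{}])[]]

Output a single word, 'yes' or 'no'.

pos 0: push '('; stack = (
pos 1: ')' matches '('; pop; stack = (empty)
pos 2: push '{'; stack = {
pos 3: '}' matches '{'; pop; stack = (empty)
pos 4: push '['; stack = [
pos 5: push '{'; stack = [{
pos 6: '}' matches '{'; pop; stack = [
pos 7: ']' matches '['; pop; stack = (empty)
pos 8: push '['; stack = [
pos 9: push '('; stack = [(
pos 10: push '['; stack = [([
pos 11: push '{'; stack = [([{
pos 12: '}' matches '{'; pop; stack = [([
pos 13: ']' matches '['; pop; stack = [(
pos 14: ')' matches '('; pop; stack = [
pos 15: push '['; stack = [[
pos 16: ']' matches '['; pop; stack = [
pos 17: ']' matches '['; pop; stack = (empty)
end: stack empty → VALID
Verdict: properly nested → yes

Answer: yes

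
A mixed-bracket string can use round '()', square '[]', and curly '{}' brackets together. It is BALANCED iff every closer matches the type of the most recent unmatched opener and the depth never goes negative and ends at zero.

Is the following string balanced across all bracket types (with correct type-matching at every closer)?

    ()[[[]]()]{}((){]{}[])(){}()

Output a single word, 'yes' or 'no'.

Answer: no

Derivation:
pos 0: push '('; stack = (
pos 1: ')' matches '('; pop; stack = (empty)
pos 2: push '['; stack = [
pos 3: push '['; stack = [[
pos 4: push '['; stack = [[[
pos 5: ']' matches '['; pop; stack = [[
pos 6: ']' matches '['; pop; stack = [
pos 7: push '('; stack = [(
pos 8: ')' matches '('; pop; stack = [
pos 9: ']' matches '['; pop; stack = (empty)
pos 10: push '{'; stack = {
pos 11: '}' matches '{'; pop; stack = (empty)
pos 12: push '('; stack = (
pos 13: push '('; stack = ((
pos 14: ')' matches '('; pop; stack = (
pos 15: push '{'; stack = ({
pos 16: saw closer ']' but top of stack is '{' (expected '}') → INVALID
Verdict: type mismatch at position 16: ']' closes '{' → no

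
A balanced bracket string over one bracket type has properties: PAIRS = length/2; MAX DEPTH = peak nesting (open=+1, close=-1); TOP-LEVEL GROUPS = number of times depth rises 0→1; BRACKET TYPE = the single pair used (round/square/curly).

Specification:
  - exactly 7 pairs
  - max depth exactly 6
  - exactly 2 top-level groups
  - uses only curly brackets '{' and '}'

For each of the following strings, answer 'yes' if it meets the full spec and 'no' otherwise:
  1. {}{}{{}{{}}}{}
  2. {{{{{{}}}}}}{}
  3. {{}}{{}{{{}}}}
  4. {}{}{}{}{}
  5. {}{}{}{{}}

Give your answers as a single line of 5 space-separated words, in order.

Answer: no yes no no no

Derivation:
String 1 '{}{}{{}{{}}}{}': depth seq [1 0 1 0 1 2 1 2 3 2 1 0 1 0]
  -> pairs=7 depth=3 groups=4 -> no
String 2 '{{{{{{}}}}}}{}': depth seq [1 2 3 4 5 6 5 4 3 2 1 0 1 0]
  -> pairs=7 depth=6 groups=2 -> yes
String 3 '{{}}{{}{{{}}}}': depth seq [1 2 1 0 1 2 1 2 3 4 3 2 1 0]
  -> pairs=7 depth=4 groups=2 -> no
String 4 '{}{}{}{}{}': depth seq [1 0 1 0 1 0 1 0 1 0]
  -> pairs=5 depth=1 groups=5 -> no
String 5 '{}{}{}{{}}': depth seq [1 0 1 0 1 0 1 2 1 0]
  -> pairs=5 depth=2 groups=4 -> no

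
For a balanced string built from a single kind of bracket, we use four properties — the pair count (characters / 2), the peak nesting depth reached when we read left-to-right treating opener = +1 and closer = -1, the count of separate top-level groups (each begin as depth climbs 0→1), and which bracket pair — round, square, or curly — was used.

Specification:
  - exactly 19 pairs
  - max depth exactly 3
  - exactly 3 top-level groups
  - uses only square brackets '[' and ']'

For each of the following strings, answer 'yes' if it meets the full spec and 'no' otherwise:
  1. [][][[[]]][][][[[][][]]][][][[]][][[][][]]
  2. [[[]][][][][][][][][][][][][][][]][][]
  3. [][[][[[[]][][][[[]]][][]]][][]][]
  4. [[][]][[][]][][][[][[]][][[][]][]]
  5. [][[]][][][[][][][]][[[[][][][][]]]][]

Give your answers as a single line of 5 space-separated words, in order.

String 1 '[][][[[]]][][][[[][][]]][][][[]][][[][][]]': depth seq [1 0 1 0 1 2 3 2 1 0 1 0 1 0 1 2 3 2 3 2 3 2 1 0 1 0 1 0 1 2 1 0 1 0 1 2 1 2 1 2 1 0]
  -> pairs=21 depth=3 groups=11 -> no
String 2 '[[[]][][][][][][][][][][][][][][]][][]': depth seq [1 2 3 2 1 2 1 2 1 2 1 2 1 2 1 2 1 2 1 2 1 2 1 2 1 2 1 2 1 2 1 2 1 0 1 0 1 0]
  -> pairs=19 depth=3 groups=3 -> yes
String 3 '[][[][[[[]][][][[[]]][][]]][][]][]': depth seq [1 0 1 2 1 2 3 4 5 4 3 4 3 4 3 4 5 6 5 4 3 4 3 4 3 2 1 2 1 2 1 0 1 0]
  -> pairs=17 depth=6 groups=3 -> no
String 4 '[[][]][[][]][][][[][[]][][[][]][]]': depth seq [1 2 1 2 1 0 1 2 1 2 1 0 1 0 1 0 1 2 1 2 3 2 1 2 1 2 3 2 3 2 1 2 1 0]
  -> pairs=17 depth=3 groups=5 -> no
String 5 '[][[]][][][[][][][]][[[[][][][][]]]][]': depth seq [1 0 1 2 1 0 1 0 1 0 1 2 1 2 1 2 1 2 1 0 1 2 3 4 3 4 3 4 3 4 3 4 3 2 1 0 1 0]
  -> pairs=19 depth=4 groups=7 -> no

Answer: no yes no no no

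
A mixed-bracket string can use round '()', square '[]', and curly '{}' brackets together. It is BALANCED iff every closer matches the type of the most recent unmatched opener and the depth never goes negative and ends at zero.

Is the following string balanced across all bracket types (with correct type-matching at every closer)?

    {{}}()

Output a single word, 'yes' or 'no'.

pos 0: push '{'; stack = {
pos 1: push '{'; stack = {{
pos 2: '}' matches '{'; pop; stack = {
pos 3: '}' matches '{'; pop; stack = (empty)
pos 4: push '('; stack = (
pos 5: ')' matches '('; pop; stack = (empty)
end: stack empty → VALID
Verdict: properly nested → yes

Answer: yes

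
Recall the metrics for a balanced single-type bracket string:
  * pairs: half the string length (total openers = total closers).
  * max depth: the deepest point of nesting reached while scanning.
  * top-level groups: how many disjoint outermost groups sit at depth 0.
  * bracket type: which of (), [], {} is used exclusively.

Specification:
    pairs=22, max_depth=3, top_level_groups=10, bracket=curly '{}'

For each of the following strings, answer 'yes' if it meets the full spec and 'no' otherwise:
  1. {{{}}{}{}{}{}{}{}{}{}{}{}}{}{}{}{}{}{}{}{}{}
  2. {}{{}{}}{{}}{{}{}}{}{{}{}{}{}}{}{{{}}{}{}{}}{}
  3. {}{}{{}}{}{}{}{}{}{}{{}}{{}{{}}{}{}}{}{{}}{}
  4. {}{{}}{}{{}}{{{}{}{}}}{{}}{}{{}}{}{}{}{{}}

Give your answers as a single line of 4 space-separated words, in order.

Answer: yes no no no

Derivation:
String 1 '{{{}}{}{}{}{}{}{}{}{}{}{}}{}{}{}{}{}{}{}{}{}': depth seq [1 2 3 2 1 2 1 2 1 2 1 2 1 2 1 2 1 2 1 2 1 2 1 2 1 0 1 0 1 0 1 0 1 0 1 0 1 0 1 0 1 0 1 0]
  -> pairs=22 depth=3 groups=10 -> yes
String 2 '{}{{}{}}{{}}{{}{}}{}{{}{}{}{}}{}{{{}}{}{}{}}{}': depth seq [1 0 1 2 1 2 1 0 1 2 1 0 1 2 1 2 1 0 1 0 1 2 1 2 1 2 1 2 1 0 1 0 1 2 3 2 1 2 1 2 1 2 1 0 1 0]
  -> pairs=23 depth=3 groups=9 -> no
String 3 '{}{}{{}}{}{}{}{}{}{}{{}}{{}{{}}{}{}}{}{{}}{}': depth seq [1 0 1 0 1 2 1 0 1 0 1 0 1 0 1 0 1 0 1 0 1 2 1 0 1 2 1 2 3 2 1 2 1 2 1 0 1 0 1 2 1 0 1 0]
  -> pairs=22 depth=3 groups=14 -> no
String 4 '{}{{}}{}{{}}{{{}{}{}}}{{}}{}{{}}{}{}{}{{}}': depth seq [1 0 1 2 1 0 1 0 1 2 1 0 1 2 3 2 3 2 3 2 1 0 1 2 1 0 1 0 1 2 1 0 1 0 1 0 1 0 1 2 1 0]
  -> pairs=21 depth=3 groups=12 -> no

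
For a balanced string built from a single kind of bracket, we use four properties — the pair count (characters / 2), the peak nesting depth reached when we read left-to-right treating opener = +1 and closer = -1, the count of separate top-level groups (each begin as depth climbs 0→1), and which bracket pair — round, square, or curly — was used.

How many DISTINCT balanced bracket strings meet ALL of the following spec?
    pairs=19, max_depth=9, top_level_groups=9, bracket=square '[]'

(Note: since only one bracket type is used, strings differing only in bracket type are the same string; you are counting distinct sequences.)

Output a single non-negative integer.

Spec: pairs=19 depth=9 groups=9
Count(depth <= 9) = 6215976
Count(depth <= 8) = 6213303
Count(depth == 9) = 6215976 - 6213303 = 2673

Answer: 2673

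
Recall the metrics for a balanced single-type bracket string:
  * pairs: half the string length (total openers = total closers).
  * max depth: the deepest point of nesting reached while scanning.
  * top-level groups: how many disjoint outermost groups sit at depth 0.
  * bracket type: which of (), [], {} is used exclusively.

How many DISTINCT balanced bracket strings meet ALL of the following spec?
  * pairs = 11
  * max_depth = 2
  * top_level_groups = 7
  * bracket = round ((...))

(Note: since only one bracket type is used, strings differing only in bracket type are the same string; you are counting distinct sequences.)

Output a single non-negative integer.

Spec: pairs=11 depth=2 groups=7
Count(depth <= 2) = 210
Count(depth <= 1) = 0
Count(depth == 2) = 210 - 0 = 210

Answer: 210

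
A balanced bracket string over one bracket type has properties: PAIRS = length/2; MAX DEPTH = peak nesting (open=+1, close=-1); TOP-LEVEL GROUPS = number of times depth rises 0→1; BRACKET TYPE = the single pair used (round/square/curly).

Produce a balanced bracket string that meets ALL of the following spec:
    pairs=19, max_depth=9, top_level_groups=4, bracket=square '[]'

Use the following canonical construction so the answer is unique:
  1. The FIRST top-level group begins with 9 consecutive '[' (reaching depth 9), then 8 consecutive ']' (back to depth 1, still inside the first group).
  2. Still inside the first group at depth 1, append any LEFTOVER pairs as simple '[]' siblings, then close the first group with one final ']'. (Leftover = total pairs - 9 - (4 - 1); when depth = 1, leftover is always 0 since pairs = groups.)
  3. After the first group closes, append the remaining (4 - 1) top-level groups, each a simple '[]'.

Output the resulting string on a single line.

Answer: [[[[[[[[[]]]]]]]][][][][][][][]][][][]

Derivation:
Spec: pairs=19 depth=9 groups=4
Leftover pairs = 19 - 9 - (4-1) = 7
First group: deep chain of depth 9 + 7 sibling pairs
Remaining 3 groups: simple '[]' each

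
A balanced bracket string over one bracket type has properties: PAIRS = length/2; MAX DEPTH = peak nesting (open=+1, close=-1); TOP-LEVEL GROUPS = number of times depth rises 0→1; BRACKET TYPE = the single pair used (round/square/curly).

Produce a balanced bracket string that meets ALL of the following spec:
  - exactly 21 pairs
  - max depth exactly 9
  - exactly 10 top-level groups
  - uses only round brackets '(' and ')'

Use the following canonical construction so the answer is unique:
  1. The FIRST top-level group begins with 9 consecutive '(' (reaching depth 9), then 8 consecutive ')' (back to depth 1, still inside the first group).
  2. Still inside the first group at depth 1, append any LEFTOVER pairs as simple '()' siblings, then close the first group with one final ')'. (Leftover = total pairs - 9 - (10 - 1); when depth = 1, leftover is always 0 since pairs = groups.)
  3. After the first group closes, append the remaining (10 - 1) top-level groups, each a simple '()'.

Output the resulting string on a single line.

Spec: pairs=21 depth=9 groups=10
Leftover pairs = 21 - 9 - (10-1) = 3
First group: deep chain of depth 9 + 3 sibling pairs
Remaining 9 groups: simple '()' each

Answer: ((((((((())))))))()()())()()()()()()()()()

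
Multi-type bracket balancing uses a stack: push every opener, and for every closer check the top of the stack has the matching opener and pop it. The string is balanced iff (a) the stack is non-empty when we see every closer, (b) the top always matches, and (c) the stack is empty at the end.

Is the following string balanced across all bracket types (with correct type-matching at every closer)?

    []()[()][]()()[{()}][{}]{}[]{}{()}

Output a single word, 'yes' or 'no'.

Answer: yes

Derivation:
pos 0: push '['; stack = [
pos 1: ']' matches '['; pop; stack = (empty)
pos 2: push '('; stack = (
pos 3: ')' matches '('; pop; stack = (empty)
pos 4: push '['; stack = [
pos 5: push '('; stack = [(
pos 6: ')' matches '('; pop; stack = [
pos 7: ']' matches '['; pop; stack = (empty)
pos 8: push '['; stack = [
pos 9: ']' matches '['; pop; stack = (empty)
pos 10: push '('; stack = (
pos 11: ')' matches '('; pop; stack = (empty)
pos 12: push '('; stack = (
pos 13: ')' matches '('; pop; stack = (empty)
pos 14: push '['; stack = [
pos 15: push '{'; stack = [{
pos 16: push '('; stack = [{(
pos 17: ')' matches '('; pop; stack = [{
pos 18: '}' matches '{'; pop; stack = [
pos 19: ']' matches '['; pop; stack = (empty)
pos 20: push '['; stack = [
pos 21: push '{'; stack = [{
pos 22: '}' matches '{'; pop; stack = [
pos 23: ']' matches '['; pop; stack = (empty)
pos 24: push '{'; stack = {
pos 25: '}' matches '{'; pop; stack = (empty)
pos 26: push '['; stack = [
pos 27: ']' matches '['; pop; stack = (empty)
pos 28: push '{'; stack = {
pos 29: '}' matches '{'; pop; stack = (empty)
pos 30: push '{'; stack = {
pos 31: push '('; stack = {(
pos 32: ')' matches '('; pop; stack = {
pos 33: '}' matches '{'; pop; stack = (empty)
end: stack empty → VALID
Verdict: properly nested → yes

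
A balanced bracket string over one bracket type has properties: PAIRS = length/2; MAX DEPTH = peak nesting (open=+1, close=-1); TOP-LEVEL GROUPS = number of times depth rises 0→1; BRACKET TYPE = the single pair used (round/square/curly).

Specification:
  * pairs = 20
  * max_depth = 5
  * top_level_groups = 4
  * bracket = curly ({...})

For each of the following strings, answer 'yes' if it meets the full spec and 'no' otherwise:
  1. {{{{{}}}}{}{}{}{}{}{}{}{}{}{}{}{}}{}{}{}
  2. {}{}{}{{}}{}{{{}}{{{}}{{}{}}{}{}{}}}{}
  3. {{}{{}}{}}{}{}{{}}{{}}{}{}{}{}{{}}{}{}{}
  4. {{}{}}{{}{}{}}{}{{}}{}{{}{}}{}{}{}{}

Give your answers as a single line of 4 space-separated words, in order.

String 1 '{{{{{}}}}{}{}{}{}{}{}{}{}{}{}{}{}}{}{}{}': depth seq [1 2 3 4 5 4 3 2 1 2 1 2 1 2 1 2 1 2 1 2 1 2 1 2 1 2 1 2 1 2 1 2 1 0 1 0 1 0 1 0]
  -> pairs=20 depth=5 groups=4 -> yes
String 2 '{}{}{}{{}}{}{{{}}{{{}}{{}{}}{}{}{}}}{}': depth seq [1 0 1 0 1 0 1 2 1 0 1 0 1 2 3 2 1 2 3 4 3 2 3 4 3 4 3 2 3 2 3 2 3 2 1 0 1 0]
  -> pairs=19 depth=4 groups=7 -> no
String 3 '{{}{{}}{}}{}{}{{}}{{}}{}{}{}{}{{}}{}{}{}': depth seq [1 2 1 2 3 2 1 2 1 0 1 0 1 0 1 2 1 0 1 2 1 0 1 0 1 0 1 0 1 0 1 2 1 0 1 0 1 0 1 0]
  -> pairs=20 depth=3 groups=13 -> no
String 4 '{{}{}}{{}{}{}}{}{{}}{}{{}{}}{}{}{}{}': depth seq [1 2 1 2 1 0 1 2 1 2 1 2 1 0 1 0 1 2 1 0 1 0 1 2 1 2 1 0 1 0 1 0 1 0 1 0]
  -> pairs=18 depth=2 groups=10 -> no

Answer: yes no no no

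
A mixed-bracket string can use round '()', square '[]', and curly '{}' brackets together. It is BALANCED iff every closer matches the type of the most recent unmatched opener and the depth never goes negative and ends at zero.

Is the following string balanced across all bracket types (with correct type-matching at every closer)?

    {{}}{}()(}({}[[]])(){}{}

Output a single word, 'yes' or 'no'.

Answer: no

Derivation:
pos 0: push '{'; stack = {
pos 1: push '{'; stack = {{
pos 2: '}' matches '{'; pop; stack = {
pos 3: '}' matches '{'; pop; stack = (empty)
pos 4: push '{'; stack = {
pos 5: '}' matches '{'; pop; stack = (empty)
pos 6: push '('; stack = (
pos 7: ')' matches '('; pop; stack = (empty)
pos 8: push '('; stack = (
pos 9: saw closer '}' but top of stack is '(' (expected ')') → INVALID
Verdict: type mismatch at position 9: '}' closes '(' → no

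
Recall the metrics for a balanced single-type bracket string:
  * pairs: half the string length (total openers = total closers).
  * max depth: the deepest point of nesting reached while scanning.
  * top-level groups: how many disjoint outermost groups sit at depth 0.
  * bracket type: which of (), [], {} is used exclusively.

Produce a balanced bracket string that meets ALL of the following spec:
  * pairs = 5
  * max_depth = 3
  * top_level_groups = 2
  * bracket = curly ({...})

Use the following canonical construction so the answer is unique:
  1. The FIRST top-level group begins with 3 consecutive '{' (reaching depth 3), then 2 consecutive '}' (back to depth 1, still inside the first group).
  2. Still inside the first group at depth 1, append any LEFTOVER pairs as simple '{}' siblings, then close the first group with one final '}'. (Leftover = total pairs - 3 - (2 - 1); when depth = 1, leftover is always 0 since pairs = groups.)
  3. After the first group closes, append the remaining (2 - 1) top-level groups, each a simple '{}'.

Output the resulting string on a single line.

Answer: {{{}}{}}{}

Derivation:
Spec: pairs=5 depth=3 groups=2
Leftover pairs = 5 - 3 - (2-1) = 1
First group: deep chain of depth 3 + 1 sibling pairs
Remaining 1 groups: simple '{}' each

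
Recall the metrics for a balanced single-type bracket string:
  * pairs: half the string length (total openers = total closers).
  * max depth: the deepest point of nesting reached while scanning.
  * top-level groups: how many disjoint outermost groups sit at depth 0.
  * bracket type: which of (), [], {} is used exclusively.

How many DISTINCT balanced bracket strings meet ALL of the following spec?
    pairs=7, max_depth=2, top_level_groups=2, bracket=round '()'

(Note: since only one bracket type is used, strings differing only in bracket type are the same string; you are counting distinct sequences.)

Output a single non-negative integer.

Spec: pairs=7 depth=2 groups=2
Count(depth <= 2) = 6
Count(depth <= 1) = 0
Count(depth == 2) = 6 - 0 = 6

Answer: 6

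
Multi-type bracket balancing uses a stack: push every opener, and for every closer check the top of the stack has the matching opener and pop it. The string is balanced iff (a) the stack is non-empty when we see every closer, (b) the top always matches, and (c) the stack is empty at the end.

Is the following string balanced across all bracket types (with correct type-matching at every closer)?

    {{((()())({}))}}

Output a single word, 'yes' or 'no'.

pos 0: push '{'; stack = {
pos 1: push '{'; stack = {{
pos 2: push '('; stack = {{(
pos 3: push '('; stack = {{((
pos 4: push '('; stack = {{(((
pos 5: ')' matches '('; pop; stack = {{((
pos 6: push '('; stack = {{(((
pos 7: ')' matches '('; pop; stack = {{((
pos 8: ')' matches '('; pop; stack = {{(
pos 9: push '('; stack = {{((
pos 10: push '{'; stack = {{(({
pos 11: '}' matches '{'; pop; stack = {{((
pos 12: ')' matches '('; pop; stack = {{(
pos 13: ')' matches '('; pop; stack = {{
pos 14: '}' matches '{'; pop; stack = {
pos 15: '}' matches '{'; pop; stack = (empty)
end: stack empty → VALID
Verdict: properly nested → yes

Answer: yes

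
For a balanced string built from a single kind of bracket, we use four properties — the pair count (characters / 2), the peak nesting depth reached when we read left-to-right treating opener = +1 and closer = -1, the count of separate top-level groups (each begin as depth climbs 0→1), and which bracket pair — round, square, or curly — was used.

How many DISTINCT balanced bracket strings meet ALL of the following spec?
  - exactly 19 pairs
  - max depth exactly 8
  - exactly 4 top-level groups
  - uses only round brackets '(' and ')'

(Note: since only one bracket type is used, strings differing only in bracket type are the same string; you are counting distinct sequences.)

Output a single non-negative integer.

Answer: 16613344

Derivation:
Spec: pairs=19 depth=8 groups=4
Count(depth <= 8) = 209172128
Count(depth <= 7) = 192558784
Count(depth == 8) = 209172128 - 192558784 = 16613344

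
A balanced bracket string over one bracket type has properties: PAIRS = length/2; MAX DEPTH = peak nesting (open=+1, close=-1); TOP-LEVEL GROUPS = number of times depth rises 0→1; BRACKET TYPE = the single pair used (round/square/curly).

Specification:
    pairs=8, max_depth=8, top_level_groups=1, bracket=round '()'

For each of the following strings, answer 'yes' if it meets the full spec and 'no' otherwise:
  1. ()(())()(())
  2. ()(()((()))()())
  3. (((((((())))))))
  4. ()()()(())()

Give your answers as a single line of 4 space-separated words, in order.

String 1 '()(())()(())': depth seq [1 0 1 2 1 0 1 0 1 2 1 0]
  -> pairs=6 depth=2 groups=4 -> no
String 2 '()(()((()))()())': depth seq [1 0 1 2 1 2 3 4 3 2 1 2 1 2 1 0]
  -> pairs=8 depth=4 groups=2 -> no
String 3 '(((((((())))))))': depth seq [1 2 3 4 5 6 7 8 7 6 5 4 3 2 1 0]
  -> pairs=8 depth=8 groups=1 -> yes
String 4 '()()()(())()': depth seq [1 0 1 0 1 0 1 2 1 0 1 0]
  -> pairs=6 depth=2 groups=5 -> no

Answer: no no yes no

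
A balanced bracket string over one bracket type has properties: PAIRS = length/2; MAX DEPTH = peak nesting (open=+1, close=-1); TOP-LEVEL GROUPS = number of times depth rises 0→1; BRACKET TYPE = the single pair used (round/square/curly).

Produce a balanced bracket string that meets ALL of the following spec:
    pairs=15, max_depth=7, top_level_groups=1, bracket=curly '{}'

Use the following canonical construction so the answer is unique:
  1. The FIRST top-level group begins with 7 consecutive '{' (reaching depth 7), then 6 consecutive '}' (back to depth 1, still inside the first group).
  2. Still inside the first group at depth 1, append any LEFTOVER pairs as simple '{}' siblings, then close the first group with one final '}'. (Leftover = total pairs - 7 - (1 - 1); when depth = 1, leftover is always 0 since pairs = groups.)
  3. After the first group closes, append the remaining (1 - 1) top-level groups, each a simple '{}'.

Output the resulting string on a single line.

Answer: {{{{{{{}}}}}}{}{}{}{}{}{}{}{}}

Derivation:
Spec: pairs=15 depth=7 groups=1
Leftover pairs = 15 - 7 - (1-1) = 8
First group: deep chain of depth 7 + 8 sibling pairs
Remaining 0 groups: simple '{}' each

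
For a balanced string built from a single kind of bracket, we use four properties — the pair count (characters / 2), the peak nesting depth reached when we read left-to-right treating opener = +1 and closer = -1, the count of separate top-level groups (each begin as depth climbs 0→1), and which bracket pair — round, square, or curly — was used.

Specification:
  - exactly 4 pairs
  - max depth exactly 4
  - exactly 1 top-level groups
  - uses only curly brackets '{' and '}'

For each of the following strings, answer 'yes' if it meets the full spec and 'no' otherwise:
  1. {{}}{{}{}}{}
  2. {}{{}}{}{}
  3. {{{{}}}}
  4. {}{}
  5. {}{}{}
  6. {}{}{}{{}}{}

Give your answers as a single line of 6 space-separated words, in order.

Answer: no no yes no no no

Derivation:
String 1 '{{}}{{}{}}{}': depth seq [1 2 1 0 1 2 1 2 1 0 1 0]
  -> pairs=6 depth=2 groups=3 -> no
String 2 '{}{{}}{}{}': depth seq [1 0 1 2 1 0 1 0 1 0]
  -> pairs=5 depth=2 groups=4 -> no
String 3 '{{{{}}}}': depth seq [1 2 3 4 3 2 1 0]
  -> pairs=4 depth=4 groups=1 -> yes
String 4 '{}{}': depth seq [1 0 1 0]
  -> pairs=2 depth=1 groups=2 -> no
String 5 '{}{}{}': depth seq [1 0 1 0 1 0]
  -> pairs=3 depth=1 groups=3 -> no
String 6 '{}{}{}{{}}{}': depth seq [1 0 1 0 1 0 1 2 1 0 1 0]
  -> pairs=6 depth=2 groups=5 -> no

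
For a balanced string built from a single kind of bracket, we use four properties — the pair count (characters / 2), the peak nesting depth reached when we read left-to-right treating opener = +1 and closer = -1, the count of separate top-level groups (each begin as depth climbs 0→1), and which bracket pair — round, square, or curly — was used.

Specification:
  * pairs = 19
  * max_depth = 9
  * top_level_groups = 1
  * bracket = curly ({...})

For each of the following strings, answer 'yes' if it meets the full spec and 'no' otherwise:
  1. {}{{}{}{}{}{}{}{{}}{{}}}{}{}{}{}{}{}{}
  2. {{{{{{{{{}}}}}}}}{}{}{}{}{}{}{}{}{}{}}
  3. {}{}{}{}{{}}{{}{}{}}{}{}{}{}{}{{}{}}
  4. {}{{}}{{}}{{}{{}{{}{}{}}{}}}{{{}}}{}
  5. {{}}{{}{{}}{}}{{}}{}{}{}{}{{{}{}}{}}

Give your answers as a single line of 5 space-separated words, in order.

String 1 '{}{{}{}{}{}{}{}{{}}{{}}}{}{}{}{}{}{}{}': depth seq [1 0 1 2 1 2 1 2 1 2 1 2 1 2 1 2 3 2 1 2 3 2 1 0 1 0 1 0 1 0 1 0 1 0 1 0 1 0]
  -> pairs=19 depth=3 groups=9 -> no
String 2 '{{{{{{{{{}}}}}}}}{}{}{}{}{}{}{}{}{}{}}': depth seq [1 2 3 4 5 6 7 8 9 8 7 6 5 4 3 2 1 2 1 2 1 2 1 2 1 2 1 2 1 2 1 2 1 2 1 2 1 0]
  -> pairs=19 depth=9 groups=1 -> yes
String 3 '{}{}{}{}{{}}{{}{}{}}{}{}{}{}{}{{}{}}': depth seq [1 0 1 0 1 0 1 0 1 2 1 0 1 2 1 2 1 2 1 0 1 0 1 0 1 0 1 0 1 0 1 2 1 2 1 0]
  -> pairs=18 depth=2 groups=12 -> no
String 4 '{}{{}}{{}}{{}{{}{{}{}{}}{}}}{{{}}}{}': depth seq [1 0 1 2 1 0 1 2 1 0 1 2 1 2 3 2 3 4 3 4 3 4 3 2 3 2 1 0 1 2 3 2 1 0 1 0]
  -> pairs=18 depth=4 groups=6 -> no
String 5 '{{}}{{}{{}}{}}{{}}{}{}{}{}{{{}{}}{}}': depth seq [1 2 1 0 1 2 1 2 3 2 1 2 1 0 1 2 1 0 1 0 1 0 1 0 1 0 1 2 3 2 3 2 1 2 1 0]
  -> pairs=18 depth=3 groups=8 -> no

Answer: no yes no no no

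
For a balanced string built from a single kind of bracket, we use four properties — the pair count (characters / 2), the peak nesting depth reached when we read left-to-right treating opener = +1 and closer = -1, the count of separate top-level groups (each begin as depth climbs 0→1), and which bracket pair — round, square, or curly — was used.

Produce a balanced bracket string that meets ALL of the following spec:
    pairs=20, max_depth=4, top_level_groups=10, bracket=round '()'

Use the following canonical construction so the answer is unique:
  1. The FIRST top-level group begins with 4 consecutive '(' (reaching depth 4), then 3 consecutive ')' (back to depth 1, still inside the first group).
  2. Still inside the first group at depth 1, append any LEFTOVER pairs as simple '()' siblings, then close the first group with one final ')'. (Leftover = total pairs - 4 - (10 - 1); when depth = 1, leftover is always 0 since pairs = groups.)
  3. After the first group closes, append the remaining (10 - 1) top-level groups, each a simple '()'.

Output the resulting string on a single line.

Spec: pairs=20 depth=4 groups=10
Leftover pairs = 20 - 4 - (10-1) = 7
First group: deep chain of depth 4 + 7 sibling pairs
Remaining 9 groups: simple '()' each

Answer: (((()))()()()()()()())()()()()()()()()()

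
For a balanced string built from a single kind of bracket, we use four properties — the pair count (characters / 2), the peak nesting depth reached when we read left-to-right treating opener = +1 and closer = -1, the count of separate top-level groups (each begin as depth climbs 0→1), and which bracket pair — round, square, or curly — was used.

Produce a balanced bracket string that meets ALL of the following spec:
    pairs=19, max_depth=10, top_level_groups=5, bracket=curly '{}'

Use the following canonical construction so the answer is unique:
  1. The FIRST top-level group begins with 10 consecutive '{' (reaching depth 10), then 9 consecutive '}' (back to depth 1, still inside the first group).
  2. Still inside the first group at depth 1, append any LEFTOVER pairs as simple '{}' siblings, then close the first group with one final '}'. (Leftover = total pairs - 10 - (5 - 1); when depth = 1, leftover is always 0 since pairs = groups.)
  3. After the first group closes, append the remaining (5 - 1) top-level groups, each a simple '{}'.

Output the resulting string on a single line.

Spec: pairs=19 depth=10 groups=5
Leftover pairs = 19 - 10 - (5-1) = 5
First group: deep chain of depth 10 + 5 sibling pairs
Remaining 4 groups: simple '{}' each

Answer: {{{{{{{{{{}}}}}}}}}{}{}{}{}{}}{}{}{}{}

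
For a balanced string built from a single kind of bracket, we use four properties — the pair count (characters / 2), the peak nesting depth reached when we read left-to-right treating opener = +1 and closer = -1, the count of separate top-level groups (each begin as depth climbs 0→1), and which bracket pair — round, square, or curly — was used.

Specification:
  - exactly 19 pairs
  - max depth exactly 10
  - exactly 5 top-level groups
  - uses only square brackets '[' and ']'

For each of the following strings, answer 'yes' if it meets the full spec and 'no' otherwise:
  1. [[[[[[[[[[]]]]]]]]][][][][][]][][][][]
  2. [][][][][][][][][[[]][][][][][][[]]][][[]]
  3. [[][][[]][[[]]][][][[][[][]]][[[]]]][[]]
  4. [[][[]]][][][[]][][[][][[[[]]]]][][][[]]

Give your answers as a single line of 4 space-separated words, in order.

String 1 '[[[[[[[[[[]]]]]]]]][][][][][]][][][][]': depth seq [1 2 3 4 5 6 7 8 9 10 9 8 7 6 5 4 3 2 1 2 1 2 1 2 1 2 1 2 1 0 1 0 1 0 1 0 1 0]
  -> pairs=19 depth=10 groups=5 -> yes
String 2 '[][][][][][][][][[[]][][][][][][[]]][][[]]': depth seq [1 0 1 0 1 0 1 0 1 0 1 0 1 0 1 0 1 2 3 2 1 2 1 2 1 2 1 2 1 2 1 2 3 2 1 0 1 0 1 2 1 0]
  -> pairs=21 depth=3 groups=11 -> no
String 3 '[[][][[]][[[]]][][][[][[][]]][[[]]]][[]]': depth seq [1 2 1 2 1 2 3 2 1 2 3 4 3 2 1 2 1 2 1 2 3 2 3 4 3 4 3 2 1 2 3 4 3 2 1 0 1 2 1 0]
  -> pairs=20 depth=4 groups=2 -> no
String 4 '[[][[]]][][][[]][][[][][[[[]]]]][][][[]]': depth seq [1 2 1 2 3 2 1 0 1 0 1 0 1 2 1 0 1 0 1 2 1 2 1 2 3 4 5 4 3 2 1 0 1 0 1 0 1 2 1 0]
  -> pairs=20 depth=5 groups=9 -> no

Answer: yes no no no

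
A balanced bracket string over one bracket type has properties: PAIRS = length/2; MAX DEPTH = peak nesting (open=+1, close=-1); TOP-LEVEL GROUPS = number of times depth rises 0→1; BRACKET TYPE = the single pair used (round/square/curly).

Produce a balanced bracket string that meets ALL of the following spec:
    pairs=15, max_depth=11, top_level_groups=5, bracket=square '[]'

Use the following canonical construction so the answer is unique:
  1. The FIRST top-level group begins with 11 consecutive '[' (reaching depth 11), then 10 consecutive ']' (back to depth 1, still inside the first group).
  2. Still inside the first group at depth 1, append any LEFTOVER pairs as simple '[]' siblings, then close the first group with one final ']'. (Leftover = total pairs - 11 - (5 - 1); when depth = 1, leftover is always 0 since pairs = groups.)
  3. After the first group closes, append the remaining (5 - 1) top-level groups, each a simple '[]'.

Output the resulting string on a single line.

Spec: pairs=15 depth=11 groups=5
Leftover pairs = 15 - 11 - (5-1) = 0
First group: deep chain of depth 11 + 0 sibling pairs
Remaining 4 groups: simple '[]' each

Answer: [[[[[[[[[[[]]]]]]]]]]][][][][]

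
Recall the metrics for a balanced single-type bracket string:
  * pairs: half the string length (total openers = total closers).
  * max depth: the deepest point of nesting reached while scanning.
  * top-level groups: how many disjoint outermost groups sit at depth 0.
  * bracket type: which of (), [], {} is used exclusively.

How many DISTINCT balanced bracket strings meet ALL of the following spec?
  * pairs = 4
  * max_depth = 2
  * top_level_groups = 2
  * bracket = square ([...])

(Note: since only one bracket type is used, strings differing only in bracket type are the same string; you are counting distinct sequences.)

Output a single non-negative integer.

Spec: pairs=4 depth=2 groups=2
Count(depth <= 2) = 3
Count(depth <= 1) = 0
Count(depth == 2) = 3 - 0 = 3

Answer: 3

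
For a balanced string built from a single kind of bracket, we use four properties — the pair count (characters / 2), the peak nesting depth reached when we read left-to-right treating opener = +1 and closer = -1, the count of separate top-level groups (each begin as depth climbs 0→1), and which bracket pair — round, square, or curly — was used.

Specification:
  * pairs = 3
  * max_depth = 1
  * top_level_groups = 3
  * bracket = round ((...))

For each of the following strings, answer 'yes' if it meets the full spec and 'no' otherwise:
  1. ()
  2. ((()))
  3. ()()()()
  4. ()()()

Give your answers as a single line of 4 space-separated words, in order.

Answer: no no no yes

Derivation:
String 1 '()': depth seq [1 0]
  -> pairs=1 depth=1 groups=1 -> no
String 2 '((()))': depth seq [1 2 3 2 1 0]
  -> pairs=3 depth=3 groups=1 -> no
String 3 '()()()()': depth seq [1 0 1 0 1 0 1 0]
  -> pairs=4 depth=1 groups=4 -> no
String 4 '()()()': depth seq [1 0 1 0 1 0]
  -> pairs=3 depth=1 groups=3 -> yes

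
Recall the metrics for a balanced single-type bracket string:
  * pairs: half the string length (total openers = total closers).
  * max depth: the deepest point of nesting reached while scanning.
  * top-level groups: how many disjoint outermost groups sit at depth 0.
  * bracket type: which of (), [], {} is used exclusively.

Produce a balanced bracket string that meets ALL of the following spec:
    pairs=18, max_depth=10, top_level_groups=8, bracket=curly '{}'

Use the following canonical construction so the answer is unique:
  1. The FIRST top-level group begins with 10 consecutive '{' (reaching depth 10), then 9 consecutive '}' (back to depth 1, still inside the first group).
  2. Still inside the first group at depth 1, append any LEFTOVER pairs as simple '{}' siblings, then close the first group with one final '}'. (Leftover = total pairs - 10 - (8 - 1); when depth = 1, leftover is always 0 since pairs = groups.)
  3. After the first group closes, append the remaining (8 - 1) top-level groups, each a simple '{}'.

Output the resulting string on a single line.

Spec: pairs=18 depth=10 groups=8
Leftover pairs = 18 - 10 - (8-1) = 1
First group: deep chain of depth 10 + 1 sibling pairs
Remaining 7 groups: simple '{}' each

Answer: {{{{{{{{{{}}}}}}}}}{}}{}{}{}{}{}{}{}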